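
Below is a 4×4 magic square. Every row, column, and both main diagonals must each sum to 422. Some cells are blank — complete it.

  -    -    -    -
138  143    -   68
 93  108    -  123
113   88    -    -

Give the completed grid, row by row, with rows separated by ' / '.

78 83 133 128 / 138 143 73 68 / 93 108 98 123 / 113 88 118 103

The remaining cell in row 2 is (2,3) = 422 − 349 = 73.
Row 3 must total 422; the given cells sum to 324, so (3,3) = 98.
Column 1 must total 422; the given cells sum to 344, so (1,1) = 78.
Using column 2: 143 + 108 + 88 + ? → (1,2) = 422 − 339 = 83.
Main diagonal must total 422; the given cells sum to 319, so (4,4) = 103.
From anti-diagonal, 422 − (73 + 108 + 113) gives (1,4) = 128.
Row 1 must total 422; the given cells sum to 289, so (1,3) = 133.
Row 4 needs 422; the known cells sum to 304, so (4,3) = 118.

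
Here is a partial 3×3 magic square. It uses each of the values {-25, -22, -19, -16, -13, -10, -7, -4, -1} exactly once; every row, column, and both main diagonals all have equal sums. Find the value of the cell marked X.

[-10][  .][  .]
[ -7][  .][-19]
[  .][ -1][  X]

-16

The 9 entries sum to -117, so each line sums to -117/3 = -39.
The remaining cell in row 2 is (2,2) = -39 − (-26) = -13.
From column 1, -39 − (-10 + (-7)) gives (3,1) = -22.
From column 2, -39 − (-13 + (-1)) gives (1,2) = -25.
Using main diagonal: -10 + (-13) + ? → (3,3) = -39 − (-23) = -16.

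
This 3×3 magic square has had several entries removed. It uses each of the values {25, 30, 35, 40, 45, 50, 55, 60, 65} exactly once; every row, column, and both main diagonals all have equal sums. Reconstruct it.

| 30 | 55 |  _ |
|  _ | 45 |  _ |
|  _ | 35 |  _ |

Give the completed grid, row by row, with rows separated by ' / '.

The 9 entries sum to 405, so each line sums to 405/3 = 135.
Row 1: 30 + 55 + ? = 135, so (1,3) = 50.
The remaining cell in main diagonal is (3,3) = 135 − 75 = 60.
From anti-diagonal, 135 − (50 + 45) gives (3,1) = 40.
Using column 1: 30 + 40 + ? → (2,1) = 135 − 70 = 65.
Column 3: 50 + 60 + ? = 135, so (2,3) = 25.

30 55 50 / 65 45 25 / 40 35 60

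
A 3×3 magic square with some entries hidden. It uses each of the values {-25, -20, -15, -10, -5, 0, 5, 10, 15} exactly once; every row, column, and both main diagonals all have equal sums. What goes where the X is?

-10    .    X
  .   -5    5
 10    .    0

The 9 entries sum to -45, so each line sums to -45/3 = -15.
From row 2, -15 − (-5 + 5) gives (2,1) = -15.
From row 3, -15 − (10 + 0) gives (3,2) = -25.
Column 2 must total -15; the given cells sum to -30, so (1,2) = 15.
Column 3 needs -15; the known cells sum to 5, so (1,3) = -20.

-20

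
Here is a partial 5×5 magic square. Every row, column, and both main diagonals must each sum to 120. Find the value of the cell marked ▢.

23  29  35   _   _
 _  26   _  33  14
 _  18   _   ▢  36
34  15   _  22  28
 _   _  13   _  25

30

Using row 4: 34 + 15 + 22 + 28 + ? → (4,3) = 120 − 99 = 21.
Column 2 must total 120; the given cells sum to 88, so (5,2) = 32.
The remaining cell in column 5 is (1,5) = 120 − 103 = 17.
The remaining cell in main diagonal is (3,3) = 120 − 96 = 24.
From anti-diagonal, 120 − (17 + 33 + 24 + 15) gives (5,1) = 31.
Row 1: 23 + 29 + 35 + 17 + ? = 120, so (1,4) = 16.
From row 5, 120 − (31 + 32 + 13 + 25) gives (5,4) = 19.
Column 3: 35 + 24 + 21 + 13 + ? = 120, so (2,3) = 27.
Column 4 must total 120; the given cells sum to 90, so (3,4) = 30.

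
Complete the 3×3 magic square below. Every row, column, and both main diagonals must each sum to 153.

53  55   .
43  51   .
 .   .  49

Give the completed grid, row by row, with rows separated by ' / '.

53 55 45 / 43 51 59 / 57 47 49

From row 1, 153 − (53 + 55) gives (1,3) = 45.
From row 2, 153 − (43 + 51) gives (2,3) = 59.
From column 1, 153 − (53 + 43) gives (3,1) = 57.
Column 2 must total 153; the given cells sum to 106, so (3,2) = 47.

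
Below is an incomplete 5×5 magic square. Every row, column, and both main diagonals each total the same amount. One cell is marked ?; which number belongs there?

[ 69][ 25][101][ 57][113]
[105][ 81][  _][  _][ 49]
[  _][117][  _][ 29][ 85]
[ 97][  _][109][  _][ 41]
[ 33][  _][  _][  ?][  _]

Row 1 is complete and sums to 365; that is the magic constant.
Column 1 must total 365; the given cells sum to 304, so (3,1) = 61.
Column 5 must total 365; the given cells sum to 288, so (5,5) = 77.
Row 3 must total 365; the given cells sum to 292, so (3,3) = 73.
From main diagonal, 365 − (69 + 81 + 73 + 77) gives (4,4) = 65.
Row 4 must total 365; the given cells sum to 312, so (4,2) = 53.
Column 2 must total 365; the given cells sum to 276, so (5,2) = 89.
Anti-diagonal needs 365; the known cells sum to 272, so (2,4) = 93.
From row 2, 365 − (105 + 81 + 93 + 49) gives (2,3) = 37.
The remaining cell in column 3 is (5,3) = 365 − 320 = 45.
Column 4 must total 365; the given cells sum to 244, so (5,4) = 121.

121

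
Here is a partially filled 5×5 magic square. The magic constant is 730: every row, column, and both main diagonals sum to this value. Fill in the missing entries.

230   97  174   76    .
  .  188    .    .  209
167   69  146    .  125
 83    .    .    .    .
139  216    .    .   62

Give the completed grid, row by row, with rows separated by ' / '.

Using row 1: 230 + 97 + 174 + 76 + ? → (1,5) = 730 − 577 = 153.
From row 3, 730 − (167 + 69 + 146 + 125) gives (3,4) = 223.
From column 1, 730 − (230 + 167 + 83 + 139) gives (2,1) = 111.
Using column 2: 97 + 188 + 69 + 216 + ? → (4,2) = 730 − 570 = 160.
The remaining cell in column 5 is (4,5) = 730 − 549 = 181.
Using main diagonal: 230 + 188 + 146 + 62 + ? → (4,4) = 730 − 626 = 104.
Using anti-diagonal: 153 + 146 + 160 + 139 + ? → (2,4) = 730 − 598 = 132.
Row 2: 111 + 188 + 132 + 209 + ? = 730, so (2,3) = 90.
Row 4: 83 + 160 + 104 + 181 + ? = 730, so (4,3) = 202.
Using column 3: 174 + 90 + 146 + 202 + ? → (5,3) = 730 − 612 = 118.
Using column 4: 76 + 132 + 223 + 104 + ? → (5,4) = 730 − 535 = 195.

230 97 174 76 153 / 111 188 90 132 209 / 167 69 146 223 125 / 83 160 202 104 181 / 139 216 118 195 62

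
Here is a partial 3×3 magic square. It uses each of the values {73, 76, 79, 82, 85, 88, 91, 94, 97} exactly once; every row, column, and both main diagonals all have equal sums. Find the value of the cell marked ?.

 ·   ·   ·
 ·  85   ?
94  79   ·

The 9 entries sum to 765, so each line sums to 765/3 = 255.
The remaining cell in row 3 is (3,3) = 255 − 173 = 82.
Column 2 needs 255; the known cells sum to 164, so (1,2) = 91.
The remaining cell in main diagonal is (1,1) = 255 − 167 = 88.
Anti-diagonal needs 255; the known cells sum to 179, so (1,3) = 76.
Column 1 must total 255; the given cells sum to 182, so (2,1) = 73.
Column 3: 76 + 82 + ? = 255, so (2,3) = 97.

97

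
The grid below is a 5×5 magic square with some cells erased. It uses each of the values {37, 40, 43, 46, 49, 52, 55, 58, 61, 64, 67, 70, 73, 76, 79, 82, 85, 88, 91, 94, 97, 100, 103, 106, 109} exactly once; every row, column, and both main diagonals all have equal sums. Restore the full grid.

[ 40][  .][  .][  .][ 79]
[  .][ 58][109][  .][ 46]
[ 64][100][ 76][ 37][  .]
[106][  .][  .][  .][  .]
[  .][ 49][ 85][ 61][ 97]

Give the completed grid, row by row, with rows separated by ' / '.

40 91 52 103 79 / 82 58 109 70 46 / 64 100 76 37 88 / 106 67 43 94 55 / 73 49 85 61 97

The 25 entries sum to 1825, so each line sums to 1825/5 = 365.
Using row 3: 64 + 100 + 76 + 37 + ? → (3,5) = 365 − 277 = 88.
From row 5, 365 − (49 + 85 + 61 + 97) gives (5,1) = 73.
Column 1 must total 365; the given cells sum to 283, so (2,1) = 82.
From column 5, 365 − (79 + 46 + 88 + 97) gives (4,5) = 55.
Main diagonal needs 365; the known cells sum to 271, so (4,4) = 94.
Row 2 needs 365; the known cells sum to 295, so (2,4) = 70.
From column 4, 365 − (70 + 37 + 94 + 61) gives (1,4) = 103.
Using anti-diagonal: 79 + 70 + 76 + 73 + ? → (4,2) = 365 − 298 = 67.
The remaining cell in row 4 is (4,3) = 365 − 322 = 43.
Column 2 must total 365; the given cells sum to 274, so (1,2) = 91.
Column 3 must total 365; the given cells sum to 313, so (1,3) = 52.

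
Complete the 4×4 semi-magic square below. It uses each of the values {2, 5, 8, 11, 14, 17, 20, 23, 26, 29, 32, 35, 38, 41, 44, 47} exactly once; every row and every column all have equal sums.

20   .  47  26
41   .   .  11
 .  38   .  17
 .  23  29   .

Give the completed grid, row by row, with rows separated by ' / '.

20 5 47 26 / 41 32 14 11 / 35 38 8 17 / 2 23 29 44

The 16 entries sum to 392, so each line sums to 392/4 = 98.
Row 1 must total 98; the given cells sum to 93, so (1,2) = 5.
Using column 2: 5 + 38 + 23 + ? → (2,2) = 98 − 66 = 32.
Column 4 must total 98; the given cells sum to 54, so (4,4) = 44.
Row 2 needs 98; the known cells sum to 84, so (2,3) = 14.
From row 4, 98 − (23 + 29 + 44) gives (4,1) = 2.
From column 1, 98 − (20 + 41 + 2) gives (3,1) = 35.
Column 3: 47 + 14 + 29 + ? = 98, so (3,3) = 8.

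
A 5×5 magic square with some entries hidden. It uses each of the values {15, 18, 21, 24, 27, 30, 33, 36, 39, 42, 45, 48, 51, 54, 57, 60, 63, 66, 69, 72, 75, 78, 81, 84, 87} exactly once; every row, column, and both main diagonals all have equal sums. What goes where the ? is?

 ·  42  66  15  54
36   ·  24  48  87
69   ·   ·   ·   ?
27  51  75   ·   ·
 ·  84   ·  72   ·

30

The 25 entries sum to 1275, so each line sums to 1275/5 = 255.
From row 1, 255 − (42 + 66 + 15 + 54) gives (1,1) = 78.
Row 2 needs 255; the known cells sum to 195, so (2,2) = 60.
The remaining cell in column 1 is (5,1) = 255 − 210 = 45.
Column 2 must total 255; the given cells sum to 237, so (3,2) = 18.
Anti-diagonal: 54 + 48 + 51 + 45 + ? = 255, so (3,3) = 57.
Using column 3: 66 + 24 + 57 + 75 + ? → (5,3) = 255 − 222 = 33.
From row 5, 255 − (45 + 84 + 33 + 72) gives (5,5) = 21.
Main diagonal: 78 + 60 + 57 + 21 + ? = 255, so (4,4) = 39.
Row 4: 27 + 51 + 75 + 39 + ? = 255, so (4,5) = 63.
Column 4 must total 255; the given cells sum to 174, so (3,4) = 81.
Column 5 needs 255; the known cells sum to 225, so (3,5) = 30.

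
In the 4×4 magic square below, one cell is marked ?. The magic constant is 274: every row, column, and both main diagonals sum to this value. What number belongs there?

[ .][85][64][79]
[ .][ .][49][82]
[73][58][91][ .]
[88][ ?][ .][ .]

55

Row 1: 85 + 64 + 79 + ? = 274, so (1,1) = 46.
Using row 3: 73 + 58 + 91 + ? → (3,4) = 274 − 222 = 52.
Column 1 must total 274; the given cells sum to 207, so (2,1) = 67.
The remaining cell in column 3 is (4,3) = 274 − 204 = 70.
Column 4: 79 + 82 + 52 + ? = 274, so (4,4) = 61.
Main diagonal must total 274; the given cells sum to 198, so (2,2) = 76.
Row 4 must total 274; the given cells sum to 219, so (4,2) = 55.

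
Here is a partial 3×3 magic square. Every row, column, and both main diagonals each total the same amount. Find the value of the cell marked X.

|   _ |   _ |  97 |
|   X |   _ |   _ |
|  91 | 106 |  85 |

Row 3 is complete and sums to 282; that is the magic constant.
The remaining cell in column 3 is (2,3) = 282 − 182 = 100.
The remaining cell in anti-diagonal is (2,2) = 282 − 188 = 94.
The remaining cell in row 2 is (2,1) = 282 − 194 = 88.

88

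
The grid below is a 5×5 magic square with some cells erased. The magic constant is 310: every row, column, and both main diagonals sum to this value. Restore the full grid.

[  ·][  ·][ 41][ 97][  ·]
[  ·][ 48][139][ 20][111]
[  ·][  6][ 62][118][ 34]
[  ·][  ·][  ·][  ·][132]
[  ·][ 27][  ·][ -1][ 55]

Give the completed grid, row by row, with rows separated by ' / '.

Using row 2: 48 + 139 + 20 + 111 + ? → (2,1) = 310 − 318 = -8.
Using row 3: 6 + 62 + 118 + 34 + ? → (3,1) = 310 − 220 = 90.
Column 4 must total 310; the given cells sum to 234, so (4,4) = 76.
Using column 5: 111 + 34 + 132 + 55 + ? → (1,5) = 310 − 332 = -22.
From main diagonal, 310 − (48 + 62 + 76 + 55) gives (1,1) = 69.
Row 1 needs 310; the known cells sum to 185, so (1,2) = 125.
Using column 2: 125 + 48 + 6 + 27 + ? → (4,2) = 310 − 206 = 104.
Anti-diagonal must total 310; the given cells sum to 164, so (5,1) = 146.
Row 5 must total 310; the given cells sum to 227, so (5,3) = 83.
The remaining cell in column 1 is (4,1) = 310 − 297 = 13.
The remaining cell in column 3 is (4,3) = 310 − 325 = -15.

69 125 41 97 -22 / -8 48 139 20 111 / 90 6 62 118 34 / 13 104 -15 76 132 / 146 27 83 -1 55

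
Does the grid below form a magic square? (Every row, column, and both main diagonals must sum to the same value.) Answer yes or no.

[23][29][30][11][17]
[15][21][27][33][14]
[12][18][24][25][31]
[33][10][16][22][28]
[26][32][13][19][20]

Row 1: 23 + 29 + 30 + 11 + 17 = 110.
Row 2: 15 + 21 + 27 + 33 + 14 = 110.
Row 3: 12 + 18 + 24 + 25 + 31 = 110.
Row 4: 33 + 10 + 16 + 22 + 28 = 109.
Row 5: 26 + 32 + 13 + 19 + 20 = 110.
Column 1: 23 + 15 + 12 + 33 + 26 = 109.
Column 2: 29 + 21 + 18 + 10 + 32 = 110.
Column 3: 30 + 27 + 24 + 16 + 13 = 110.
Column 4: 11 + 33 + 25 + 22 + 19 = 110.
Column 5: 17 + 14 + 31 + 28 + 20 = 110.
Main diagonal: 23 + 21 + 24 + 22 + 20 = 110.
Anti-diagonal: 17 + 33 + 24 + 10 + 26 = 110.

No — row 4 sums to 109 but column 5 sums to 110.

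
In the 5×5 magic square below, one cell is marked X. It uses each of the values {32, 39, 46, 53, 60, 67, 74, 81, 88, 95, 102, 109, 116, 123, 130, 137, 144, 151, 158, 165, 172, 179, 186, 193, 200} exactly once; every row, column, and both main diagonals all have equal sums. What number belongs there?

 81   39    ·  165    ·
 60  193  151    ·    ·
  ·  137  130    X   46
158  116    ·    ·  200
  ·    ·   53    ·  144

The 25 entries sum to 2900, so each line sums to 2900/5 = 580.
The remaining cell in column 2 is (5,2) = 580 − 485 = 95.
The remaining cell in main diagonal is (4,4) = 580 − 548 = 32.
The remaining cell in row 4 is (4,3) = 580 − 506 = 74.
From column 3, 580 − (151 + 130 + 74 + 53) gives (1,3) = 172.
The remaining cell in row 1 is (1,5) = 580 − 457 = 123.
Using column 5: 123 + 46 + 200 + 144 + ? → (2,5) = 580 − 513 = 67.
From row 2, 580 − (60 + 193 + 151 + 67) gives (2,4) = 109.
Using anti-diagonal: 123 + 109 + 130 + 116 + ? → (5,1) = 580 − 478 = 102.
Using row 5: 102 + 95 + 53 + 144 + ? → (5,4) = 580 − 394 = 186.
Column 1 needs 580; the known cells sum to 401, so (3,1) = 179.
Column 4 needs 580; the known cells sum to 492, so (3,4) = 88.

88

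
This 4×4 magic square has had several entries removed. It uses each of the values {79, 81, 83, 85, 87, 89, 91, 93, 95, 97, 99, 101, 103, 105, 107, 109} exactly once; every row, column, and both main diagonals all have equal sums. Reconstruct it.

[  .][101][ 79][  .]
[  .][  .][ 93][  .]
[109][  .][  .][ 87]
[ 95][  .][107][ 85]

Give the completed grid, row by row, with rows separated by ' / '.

91 101 79 105 / 81 103 93 99 / 109 83 97 87 / 95 89 107 85

The 16 entries sum to 1504, so each line sums to 1504/4 = 376.
Using row 4: 95 + 107 + 85 + ? → (4,2) = 376 − 287 = 89.
Using column 3: 79 + 93 + 107 + ? → (3,3) = 376 − 279 = 97.
Using row 3: 109 + 97 + 87 + ? → (3,2) = 376 − 293 = 83.
Column 2 must total 376; the given cells sum to 273, so (2,2) = 103.
Main diagonal: 103 + 97 + 85 + ? = 376, so (1,1) = 91.
Anti-diagonal needs 376; the known cells sum to 271, so (1,4) = 105.
The remaining cell in column 1 is (2,1) = 376 − 295 = 81.
Column 4 needs 376; the known cells sum to 277, so (2,4) = 99.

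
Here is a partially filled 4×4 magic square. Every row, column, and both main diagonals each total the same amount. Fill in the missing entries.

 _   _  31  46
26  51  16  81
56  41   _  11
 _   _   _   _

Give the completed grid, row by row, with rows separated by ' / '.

21 76 31 46 / 26 51 16 81 / 56 41 66 11 / 71 6 61 36

Row 2 is already complete: 26 + 51 + 16 + 81 = 174, so that is the magic constant.
Row 3 must total 174; the given cells sum to 108, so (3,3) = 66.
From column 3, 174 − (31 + 16 + 66) gives (4,3) = 61.
Column 4 needs 174; the known cells sum to 138, so (4,4) = 36.
Main diagonal must total 174; the given cells sum to 153, so (1,1) = 21.
Anti-diagonal: 46 + 16 + 41 + ? = 174, so (4,1) = 71.
Row 1 must total 174; the given cells sum to 98, so (1,2) = 76.
From row 4, 174 − (71 + 61 + 36) gives (4,2) = 6.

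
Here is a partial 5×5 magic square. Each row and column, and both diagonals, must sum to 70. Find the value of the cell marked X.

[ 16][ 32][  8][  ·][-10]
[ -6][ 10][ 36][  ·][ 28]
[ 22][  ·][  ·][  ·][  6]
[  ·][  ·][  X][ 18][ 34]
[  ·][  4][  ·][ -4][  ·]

-8

From row 1, 70 − (16 + 32 + 8 + (-10)) gives (1,4) = 24.
Row 2 must total 70; the given cells sum to 68, so (2,4) = 2.
The remaining cell in column 4 is (3,4) = 70 − 40 = 30.
The remaining cell in column 5 is (5,5) = 70 − 58 = 12.
Main diagonal needs 70; the known cells sum to 56, so (3,3) = 14.
From row 3, 70 − (22 + 14 + 30 + 6) gives (3,2) = -2.
From column 2, 70 − (32 + 10 + (-2) + 4) gives (4,2) = 26.
From anti-diagonal, 70 − (-10 + 2 + 14 + 26) gives (5,1) = 38.
From row 5, 70 − (38 + 4 + (-4) + 12) gives (5,3) = 20.
Column 1 must total 70; the given cells sum to 70, so (4,1) = 0.
Column 3: 8 + 36 + 14 + 20 + ? = 70, so (4,3) = -8.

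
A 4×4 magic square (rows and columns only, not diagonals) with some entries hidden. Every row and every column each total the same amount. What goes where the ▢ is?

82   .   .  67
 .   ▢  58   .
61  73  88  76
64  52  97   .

79

Row 3 is complete and sums to 298; that is the magic constant.
Row 4 must total 298; the given cells sum to 213, so (4,4) = 85.
Column 1 must total 298; the given cells sum to 207, so (2,1) = 91.
Using column 3: 58 + 88 + 97 + ? → (1,3) = 298 − 243 = 55.
Column 4: 67 + 76 + 85 + ? = 298, so (2,4) = 70.
Row 1 must total 298; the given cells sum to 204, so (1,2) = 94.
Row 2 must total 298; the given cells sum to 219, so (2,2) = 79.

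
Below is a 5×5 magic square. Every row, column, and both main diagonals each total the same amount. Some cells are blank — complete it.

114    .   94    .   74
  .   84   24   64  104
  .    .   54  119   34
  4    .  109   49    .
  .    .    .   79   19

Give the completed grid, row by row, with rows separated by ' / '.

114 29 94 9 74 / 44 84 24 64 104 / 99 14 54 119 34 / 4 69 109 49 89 / 59 124 39 79 19

Main diagonal is already complete: 114 + 84 + 54 + 49 + 19 = 320, so that is the magic constant.
Row 2 needs 320; the known cells sum to 276, so (2,1) = 44.
Using column 3: 94 + 24 + 54 + 109 + ? → (5,3) = 320 − 281 = 39.
The remaining cell in column 4 is (1,4) = 320 − 311 = 9.
Column 5: 74 + 104 + 34 + 19 + ? = 320, so (4,5) = 89.
Row 1 must total 320; the given cells sum to 291, so (1,2) = 29.
Row 4 needs 320; the known cells sum to 251, so (4,2) = 69.
Anti-diagonal: 74 + 64 + 54 + 69 + ? = 320, so (5,1) = 59.
From row 5, 320 − (59 + 39 + 79 + 19) gives (5,2) = 124.
The remaining cell in column 1 is (3,1) = 320 − 221 = 99.
Column 2 needs 320; the known cells sum to 306, so (3,2) = 14.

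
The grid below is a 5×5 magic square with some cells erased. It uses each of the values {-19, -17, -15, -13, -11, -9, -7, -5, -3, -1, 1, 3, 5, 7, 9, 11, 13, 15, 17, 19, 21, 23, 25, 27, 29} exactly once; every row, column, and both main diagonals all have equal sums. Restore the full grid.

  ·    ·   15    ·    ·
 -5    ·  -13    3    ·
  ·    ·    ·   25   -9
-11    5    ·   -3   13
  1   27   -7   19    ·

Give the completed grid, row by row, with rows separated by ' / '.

23 -1 15 -19 7 / -5 11 -13 3 29 / 17 -17 9 25 -9 / -11 5 21 -3 13 / 1 27 -7 19 -15

The 25 entries sum to 125, so each line sums to 125/5 = 25.
Row 4 must total 25; the given cells sum to 4, so (4,3) = 21.
Using row 5: 1 + 27 + (-7) + 19 + ? → (5,5) = 25 − 40 = -15.
Column 3: 15 + (-13) + 21 + (-7) + ? = 25, so (3,3) = 9.
Using column 4: 3 + 25 + (-3) + 19 + ? → (1,4) = 25 − 44 = -19.
Anti-diagonal: 3 + 9 + 5 + 1 + ? = 25, so (1,5) = 7.
From column 5, 25 − (7 + (-9) + 13 + (-15)) gives (2,5) = 29.
Using row 2: -5 + (-13) + 3 + 29 + ? → (2,2) = 25 − 14 = 11.
The remaining cell in main diagonal is (1,1) = 25 − 2 = 23.
From row 1, 25 − (23 + 15 + (-19) + 7) gives (1,2) = -1.
The remaining cell in column 1 is (3,1) = 25 − 8 = 17.
Column 2 must total 25; the given cells sum to 42, so (3,2) = -17.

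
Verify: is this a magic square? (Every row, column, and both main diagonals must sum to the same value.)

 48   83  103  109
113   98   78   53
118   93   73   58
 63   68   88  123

No — column 4 sums to 343 but row 4 sums to 342.

Row 1: 48 + 83 + 103 + 109 = 343.
Row 2: 113 + 98 + 78 + 53 = 342.
Row 3: 118 + 93 + 73 + 58 = 342.
Row 4: 63 + 68 + 88 + 123 = 342.
Column 1: 48 + 113 + 118 + 63 = 342.
Column 2: 83 + 98 + 93 + 68 = 342.
Column 3: 103 + 78 + 73 + 88 = 342.
Column 4: 109 + 53 + 58 + 123 = 343.
Main diagonal: 48 + 98 + 73 + 123 = 342.
Anti-diagonal: 109 + 78 + 93 + 63 = 343.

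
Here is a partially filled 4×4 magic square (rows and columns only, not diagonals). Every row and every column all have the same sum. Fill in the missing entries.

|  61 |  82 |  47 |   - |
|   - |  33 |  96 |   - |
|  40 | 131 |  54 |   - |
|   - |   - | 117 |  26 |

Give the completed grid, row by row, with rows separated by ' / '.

61 82 47 124 / 110 33 96 75 / 40 131 54 89 / 103 68 117 26

Column 3 is already complete: 47 + 96 + 54 + 117 = 314, so that is the magic constant.
Row 1 needs 314; the known cells sum to 190, so (1,4) = 124.
Using row 3: 40 + 131 + 54 + ? → (3,4) = 314 − 225 = 89.
The remaining cell in column 2 is (4,2) = 314 − 246 = 68.
From column 4, 314 − (124 + 89 + 26) gives (2,4) = 75.
Row 2: 33 + 96 + 75 + ? = 314, so (2,1) = 110.
Row 4: 68 + 117 + 26 + ? = 314, so (4,1) = 103.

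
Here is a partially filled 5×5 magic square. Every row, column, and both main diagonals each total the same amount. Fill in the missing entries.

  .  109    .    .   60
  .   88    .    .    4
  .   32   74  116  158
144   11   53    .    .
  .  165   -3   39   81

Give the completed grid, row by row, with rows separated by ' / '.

67 109 151 18 60 / 46 88 130 137 4 / 25 32 74 116 158 / 144 11 53 95 102 / 123 165 -3 39 81

Column 2 is already complete: 109 + 88 + 32 + 11 + 165 = 405, so that is the magic constant.
The remaining cell in row 3 is (3,1) = 405 − 380 = 25.
From row 5, 405 − (165 + (-3) + 39 + 81) gives (5,1) = 123.
Using column 5: 60 + 4 + 158 + 81 + ? → (4,5) = 405 − 303 = 102.
Anti-diagonal must total 405; the given cells sum to 268, so (2,4) = 137.
Using row 4: 144 + 11 + 53 + 102 + ? → (4,4) = 405 − 310 = 95.
The remaining cell in column 4 is (1,4) = 405 − 387 = 18.
Main diagonal: 88 + 74 + 95 + 81 + ? = 405, so (1,1) = 67.
The remaining cell in row 1 is (1,3) = 405 − 254 = 151.
Using column 1: 67 + 25 + 144 + 123 + ? → (2,1) = 405 − 359 = 46.
Using column 3: 151 + 74 + 53 + (-3) + ? → (2,3) = 405 − 275 = 130.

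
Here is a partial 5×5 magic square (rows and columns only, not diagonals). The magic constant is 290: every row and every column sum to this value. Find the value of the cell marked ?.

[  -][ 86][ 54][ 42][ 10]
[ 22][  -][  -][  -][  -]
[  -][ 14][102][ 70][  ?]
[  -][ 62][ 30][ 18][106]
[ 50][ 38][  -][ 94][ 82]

Row 1 needs 290; the known cells sum to 192, so (1,1) = 98.
From row 4, 290 − (62 + 30 + 18 + 106) gives (4,1) = 74.
From row 5, 290 − (50 + 38 + 94 + 82) gives (5,3) = 26.
Column 1: 98 + 22 + 74 + 50 + ? = 290, so (3,1) = 46.
From column 2, 290 − (86 + 14 + 62 + 38) gives (2,2) = 90.
Column 3: 54 + 102 + 30 + 26 + ? = 290, so (2,3) = 78.
Column 4 needs 290; the known cells sum to 224, so (2,4) = 66.
Row 2: 22 + 90 + 78 + 66 + ? = 290, so (2,5) = 34.
The remaining cell in row 3 is (3,5) = 290 − 232 = 58.

58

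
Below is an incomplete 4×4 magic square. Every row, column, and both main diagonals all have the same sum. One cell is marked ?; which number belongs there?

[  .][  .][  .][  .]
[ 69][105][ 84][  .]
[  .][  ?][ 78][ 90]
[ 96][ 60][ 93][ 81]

Row 4 is complete and sums to 330; that is the magic constant.
The remaining cell in row 2 is (2,4) = 330 − 258 = 72.
From column 3, 330 − (84 + 78 + 93) gives (1,3) = 75.
The remaining cell in column 4 is (1,4) = 330 − 243 = 87.
Main diagonal: 105 + 78 + 81 + ? = 330, so (1,1) = 66.
The remaining cell in anti-diagonal is (3,2) = 330 − 267 = 63.

63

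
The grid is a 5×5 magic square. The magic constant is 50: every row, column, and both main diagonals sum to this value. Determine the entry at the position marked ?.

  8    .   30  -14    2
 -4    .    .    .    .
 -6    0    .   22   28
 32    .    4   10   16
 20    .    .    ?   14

Row 1 needs 50; the known cells sum to 26, so (1,2) = 24.
Row 3 needs 50; the known cells sum to 44, so (3,3) = 6.
Row 4 needs 50; the known cells sum to 62, so (4,2) = -12.
Column 5: 2 + 28 + 16 + 14 + ? = 50, so (2,5) = -10.
Main diagonal needs 50; the known cells sum to 38, so (2,2) = 12.
Using anti-diagonal: 2 + 6 + (-12) + 20 + ? → (2,4) = 50 − 16 = 34.
Row 2 needs 50; the known cells sum to 32, so (2,3) = 18.
Column 2 needs 50; the known cells sum to 24, so (5,2) = 26.
From column 3, 50 − (30 + 18 + 6 + 4) gives (5,3) = -8.
Column 4: -14 + 34 + 22 + 10 + ? = 50, so (5,4) = -2.

-2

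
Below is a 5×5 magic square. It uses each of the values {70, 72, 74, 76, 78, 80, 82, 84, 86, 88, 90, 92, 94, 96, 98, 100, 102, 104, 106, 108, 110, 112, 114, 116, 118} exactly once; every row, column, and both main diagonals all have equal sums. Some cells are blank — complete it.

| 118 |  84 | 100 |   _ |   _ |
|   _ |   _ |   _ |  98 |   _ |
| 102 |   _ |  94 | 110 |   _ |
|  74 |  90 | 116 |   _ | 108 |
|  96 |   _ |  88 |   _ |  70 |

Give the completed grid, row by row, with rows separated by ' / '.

The 25 entries sum to 2350, so each line sums to 2350/5 = 470.
Row 4 needs 470; the known cells sum to 388, so (4,4) = 82.
Column 1 must total 470; the given cells sum to 390, so (2,1) = 80.
The remaining cell in column 3 is (2,3) = 470 − 398 = 72.
From main diagonal, 470 − (118 + 94 + 82 + 70) gives (2,2) = 106.
The remaining cell in anti-diagonal is (1,5) = 470 − 378 = 92.
Using row 1: 118 + 84 + 100 + 92 + ? → (1,4) = 470 − 394 = 76.
Row 2 needs 470; the known cells sum to 356, so (2,5) = 114.
Column 4 must total 470; the given cells sum to 366, so (5,4) = 104.
Using column 5: 92 + 114 + 108 + 70 + ? → (3,5) = 470 − 384 = 86.
From row 3, 470 − (102 + 94 + 110 + 86) gives (3,2) = 78.
From row 5, 470 − (96 + 88 + 104 + 70) gives (5,2) = 112.

118 84 100 76 92 / 80 106 72 98 114 / 102 78 94 110 86 / 74 90 116 82 108 / 96 112 88 104 70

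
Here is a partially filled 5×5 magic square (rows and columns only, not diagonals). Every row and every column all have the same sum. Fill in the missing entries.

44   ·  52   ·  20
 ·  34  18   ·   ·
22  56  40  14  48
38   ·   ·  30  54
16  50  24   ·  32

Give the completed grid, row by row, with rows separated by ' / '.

Row 3 is already complete: 22 + 56 + 40 + 14 + 48 = 180, so that is the magic constant.
Row 5 needs 180; the known cells sum to 122, so (5,4) = 58.
From column 1, 180 − (44 + 22 + 38 + 16) gives (2,1) = 60.
Using column 3: 52 + 18 + 40 + 24 + ? → (4,3) = 180 − 134 = 46.
Column 5 needs 180; the known cells sum to 154, so (2,5) = 26.
Row 2: 60 + 34 + 18 + 26 + ? = 180, so (2,4) = 42.
Row 4 needs 180; the known cells sum to 168, so (4,2) = 12.
Column 2 needs 180; the known cells sum to 152, so (1,2) = 28.
The remaining cell in column 4 is (1,4) = 180 − 144 = 36.

44 28 52 36 20 / 60 34 18 42 26 / 22 56 40 14 48 / 38 12 46 30 54 / 16 50 24 58 32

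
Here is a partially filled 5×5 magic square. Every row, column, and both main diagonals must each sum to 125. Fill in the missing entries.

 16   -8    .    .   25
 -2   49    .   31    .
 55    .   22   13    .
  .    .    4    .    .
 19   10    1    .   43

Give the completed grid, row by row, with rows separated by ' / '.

16 -8 58 34 25 / -2 49 40 31 7 / 55 46 22 13 -11 / 37 28 4 -5 61 / 19 10 1 52 43

Row 5: 19 + 10 + 1 + 43 + ? = 125, so (5,4) = 52.
Using column 1: 16 + (-2) + 55 + 19 + ? → (4,1) = 125 − 88 = 37.
Main diagonal: 16 + 49 + 22 + 43 + ? = 125, so (4,4) = -5.
Anti-diagonal needs 125; the known cells sum to 97, so (4,2) = 28.
Using row 4: 37 + 28 + 4 + (-5) + ? → (4,5) = 125 − 64 = 61.
Using column 2: -8 + 49 + 28 + 10 + ? → (3,2) = 125 − 79 = 46.
Column 4 must total 125; the given cells sum to 91, so (1,4) = 34.
From row 1, 125 − (16 + (-8) + 34 + 25) gives (1,3) = 58.
Row 3 needs 125; the known cells sum to 136, so (3,5) = -11.
Column 3 needs 125; the known cells sum to 85, so (2,3) = 40.
Using column 5: 25 + (-11) + 61 + 43 + ? → (2,5) = 125 − 118 = 7.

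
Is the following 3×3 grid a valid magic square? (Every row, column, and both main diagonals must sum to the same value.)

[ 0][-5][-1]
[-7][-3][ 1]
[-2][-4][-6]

Row 1: 0 + (-5) + (-1) = -6.
Row 2: -7 + (-3) + 1 = -9.
Row 3: -2 + (-4) + (-6) = -12.
Column 1: 0 + (-7) + (-2) = -9.
Column 2: -5 + (-3) + (-4) = -12.
Column 3: -1 + 1 + (-6) = -6.
Main diagonal: 0 + (-3) + (-6) = -9.
Anti-diagonal: -1 + (-3) + (-2) = -6.

No — column 3 sums to -6 but column 1 sums to -9.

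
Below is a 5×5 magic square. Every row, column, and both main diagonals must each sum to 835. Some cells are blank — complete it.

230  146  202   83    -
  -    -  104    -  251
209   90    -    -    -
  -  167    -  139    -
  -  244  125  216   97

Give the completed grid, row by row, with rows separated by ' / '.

Row 1 must total 835; the given cells sum to 661, so (1,5) = 174.
Row 5 must total 835; the given cells sum to 682, so (5,1) = 153.
Column 2 needs 835; the known cells sum to 647, so (2,2) = 188.
Using main diagonal: 230 + 188 + 139 + 97 + ? → (3,3) = 835 − 654 = 181.
Using anti-diagonal: 174 + 181 + 167 + 153 + ? → (2,4) = 835 − 675 = 160.
Row 2 must total 835; the given cells sum to 703, so (2,1) = 132.
Using column 1: 230 + 132 + 209 + 153 + ? → (4,1) = 835 − 724 = 111.
The remaining cell in column 3 is (4,3) = 835 − 612 = 223.
Column 4: 83 + 160 + 139 + 216 + ? = 835, so (3,4) = 237.
From row 3, 835 − (209 + 90 + 181 + 237) gives (3,5) = 118.
From row 4, 835 − (111 + 167 + 223 + 139) gives (4,5) = 195.

230 146 202 83 174 / 132 188 104 160 251 / 209 90 181 237 118 / 111 167 223 139 195 / 153 244 125 216 97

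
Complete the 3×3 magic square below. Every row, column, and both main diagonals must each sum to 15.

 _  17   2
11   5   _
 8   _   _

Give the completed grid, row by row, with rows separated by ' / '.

-4 17 2 / 11 5 -1 / 8 -7 14

From row 1, 15 − (17 + 2) gives (1,1) = -4.
Row 2: 11 + 5 + ? = 15, so (2,3) = -1.
The remaining cell in column 2 is (3,2) = 15 − 22 = -7.
The remaining cell in column 3 is (3,3) = 15 − 1 = 14.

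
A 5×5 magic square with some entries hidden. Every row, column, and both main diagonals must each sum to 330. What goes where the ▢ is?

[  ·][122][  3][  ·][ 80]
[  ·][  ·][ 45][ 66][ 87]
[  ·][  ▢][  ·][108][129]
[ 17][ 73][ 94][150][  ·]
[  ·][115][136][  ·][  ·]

From row 4, 330 − (17 + 73 + 94 + 150) gives (4,5) = -4.
Using column 3: 3 + 45 + 94 + 136 + ? → (3,3) = 330 − 278 = 52.
From column 5, 330 − (80 + 87 + 129 + (-4)) gives (5,5) = 38.
From anti-diagonal, 330 − (80 + 66 + 52 + 73) gives (5,1) = 59.
The remaining cell in row 5 is (5,4) = 330 − 348 = -18.
From column 4, 330 − (66 + 108 + 150 + (-18)) gives (1,4) = 24.
Row 1 must total 330; the given cells sum to 229, so (1,1) = 101.
The remaining cell in main diagonal is (2,2) = 330 − 341 = -11.
Row 2: -11 + 45 + 66 + 87 + ? = 330, so (2,1) = 143.
Column 1 needs 330; the known cells sum to 320, so (3,1) = 10.
Column 2 must total 330; the given cells sum to 299, so (3,2) = 31.

31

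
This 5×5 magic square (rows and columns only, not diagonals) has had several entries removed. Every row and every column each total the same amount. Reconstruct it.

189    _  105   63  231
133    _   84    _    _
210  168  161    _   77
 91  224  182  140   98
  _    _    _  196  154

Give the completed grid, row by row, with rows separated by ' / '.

Row 4 is already complete: 91 + 224 + 182 + 140 + 98 = 735, so that is the magic constant.
Row 1 needs 735; the known cells sum to 588, so (1,2) = 147.
Using row 3: 210 + 168 + 161 + 77 + ? → (3,4) = 735 − 616 = 119.
Column 1 must total 735; the given cells sum to 623, so (5,1) = 112.
Using column 3: 105 + 84 + 161 + 182 + ? → (5,3) = 735 − 532 = 203.
Column 4 must total 735; the given cells sum to 518, so (2,4) = 217.
From column 5, 735 − (231 + 77 + 98 + 154) gives (2,5) = 175.
From row 2, 735 − (133 + 84 + 217 + 175) gives (2,2) = 126.
From row 5, 735 − (112 + 203 + 196 + 154) gives (5,2) = 70.

189 147 105 63 231 / 133 126 84 217 175 / 210 168 161 119 77 / 91 224 182 140 98 / 112 70 203 196 154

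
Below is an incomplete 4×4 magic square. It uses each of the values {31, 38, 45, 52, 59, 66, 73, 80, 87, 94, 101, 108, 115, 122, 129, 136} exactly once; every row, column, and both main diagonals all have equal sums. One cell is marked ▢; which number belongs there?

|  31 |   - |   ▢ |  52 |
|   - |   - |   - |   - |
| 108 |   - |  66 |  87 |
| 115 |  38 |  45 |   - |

129

The 16 entries sum to 1336, so each line sums to 1336/4 = 334.
Row 3: 108 + 66 + 87 + ? = 334, so (3,2) = 73.
The remaining cell in row 4 is (4,4) = 334 − 198 = 136.
Column 1 must total 334; the given cells sum to 254, so (2,1) = 80.
Using column 4: 52 + 87 + 136 + ? → (2,4) = 334 − 275 = 59.
From main diagonal, 334 − (31 + 66 + 136) gives (2,2) = 101.
Anti-diagonal needs 334; the known cells sum to 240, so (2,3) = 94.
From column 2, 334 − (101 + 73 + 38) gives (1,2) = 122.
The remaining cell in column 3 is (1,3) = 334 − 205 = 129.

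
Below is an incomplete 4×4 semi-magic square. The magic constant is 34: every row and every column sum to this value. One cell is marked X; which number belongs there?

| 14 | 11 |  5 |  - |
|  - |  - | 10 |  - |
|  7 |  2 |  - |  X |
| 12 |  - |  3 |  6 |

9

Using row 1: 14 + 11 + 5 + ? → (1,4) = 34 − 30 = 4.
Using row 4: 12 + 3 + 6 + ? → (4,2) = 34 − 21 = 13.
Column 1 needs 34; the known cells sum to 33, so (2,1) = 1.
Column 2: 11 + 2 + 13 + ? = 34, so (2,2) = 8.
Column 3 needs 34; the known cells sum to 18, so (3,3) = 16.
Row 2 must total 34; the given cells sum to 19, so (2,4) = 15.
Row 3 must total 34; the given cells sum to 25, so (3,4) = 9.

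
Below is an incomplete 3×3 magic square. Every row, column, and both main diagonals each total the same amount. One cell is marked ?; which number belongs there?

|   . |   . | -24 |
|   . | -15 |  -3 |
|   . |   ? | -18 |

-21

Column 3 is complete and sums to -45; that is the magic constant.
Using row 2: -15 + (-3) + ? → (2,1) = -45 − (-18) = -27.
From main diagonal, -45 − (-15 + (-18)) gives (1,1) = -12.
Using anti-diagonal: -24 + (-15) + ? → (3,1) = -45 − (-39) = -6.
Row 1: -12 + (-24) + ? = -45, so (1,2) = -9.
Row 3: -6 + (-18) + ? = -45, so (3,2) = -21.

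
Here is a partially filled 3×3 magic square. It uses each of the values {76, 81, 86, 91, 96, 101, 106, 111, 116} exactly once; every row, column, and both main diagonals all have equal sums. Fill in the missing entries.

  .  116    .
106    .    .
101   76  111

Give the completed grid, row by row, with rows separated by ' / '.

81 116 91 / 106 96 86 / 101 76 111

The 9 entries sum to 864, so each line sums to 864/3 = 288.
Column 1 must total 288; the given cells sum to 207, so (1,1) = 81.
Using column 2: 116 + 76 + ? → (2,2) = 288 − 192 = 96.
Using anti-diagonal: 96 + 101 + ? → (1,3) = 288 − 197 = 91.
Row 2: 106 + 96 + ? = 288, so (2,3) = 86.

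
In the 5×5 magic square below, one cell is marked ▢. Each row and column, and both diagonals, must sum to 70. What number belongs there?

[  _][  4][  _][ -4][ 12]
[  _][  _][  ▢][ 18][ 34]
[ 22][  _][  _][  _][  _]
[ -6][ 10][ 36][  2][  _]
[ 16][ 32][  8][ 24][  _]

The remaining cell in row 4 is (4,5) = 70 − 42 = 28.
Using row 5: 16 + 32 + 8 + 24 + ? → (5,5) = 70 − 80 = -10.
The remaining cell in column 4 is (3,4) = 70 − 40 = 30.
Column 5: 12 + 34 + 28 + (-10) + ? = 70, so (3,5) = 6.
Anti-diagonal: 12 + 18 + 10 + 16 + ? = 70, so (3,3) = 14.
Row 3 needs 70; the known cells sum to 72, so (3,2) = -2.
Using column 2: 4 + (-2) + 10 + 32 + ? → (2,2) = 70 − 44 = 26.
Using main diagonal: 26 + 14 + 2 + (-10) + ? → (1,1) = 70 − 32 = 38.
Using row 1: 38 + 4 + (-4) + 12 + ? → (1,3) = 70 − 50 = 20.
Column 1 needs 70; the known cells sum to 70, so (2,1) = 0.
From column 3, 70 − (20 + 14 + 36 + 8) gives (2,3) = -8.

-8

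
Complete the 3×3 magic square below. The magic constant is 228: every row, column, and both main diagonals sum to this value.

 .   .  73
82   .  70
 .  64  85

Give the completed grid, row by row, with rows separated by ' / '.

Row 2 needs 228; the known cells sum to 152, so (2,2) = 76.
Row 3 must total 228; the given cells sum to 149, so (3,1) = 79.
Column 1: 82 + 79 + ? = 228, so (1,1) = 67.
Using column 2: 76 + 64 + ? → (1,2) = 228 − 140 = 88.

67 88 73 / 82 76 70 / 79 64 85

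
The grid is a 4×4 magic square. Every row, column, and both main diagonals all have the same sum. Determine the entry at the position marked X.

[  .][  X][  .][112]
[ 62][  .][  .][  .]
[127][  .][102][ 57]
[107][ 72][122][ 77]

Row 4 is complete and sums to 378; that is the magic constant.
The remaining cell in row 3 is (3,2) = 378 − 286 = 92.
Column 1 needs 378; the known cells sum to 296, so (1,1) = 82.
The remaining cell in column 4 is (2,4) = 378 − 246 = 132.
Main diagonal needs 378; the known cells sum to 261, so (2,2) = 117.
Anti-diagonal: 112 + 92 + 107 + ? = 378, so (2,3) = 67.
Column 2 must total 378; the given cells sum to 281, so (1,2) = 97.

97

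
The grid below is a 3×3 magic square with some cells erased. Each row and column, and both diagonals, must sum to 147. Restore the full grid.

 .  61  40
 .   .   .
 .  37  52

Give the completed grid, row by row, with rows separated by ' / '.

Row 1 must total 147; the given cells sum to 101, so (1,1) = 46.
Row 3 must total 147; the given cells sum to 89, so (3,1) = 58.
The remaining cell in column 1 is (2,1) = 147 − 104 = 43.
Column 2 needs 147; the known cells sum to 98, so (2,2) = 49.
From column 3, 147 − (40 + 52) gives (2,3) = 55.

46 61 40 / 43 49 55 / 58 37 52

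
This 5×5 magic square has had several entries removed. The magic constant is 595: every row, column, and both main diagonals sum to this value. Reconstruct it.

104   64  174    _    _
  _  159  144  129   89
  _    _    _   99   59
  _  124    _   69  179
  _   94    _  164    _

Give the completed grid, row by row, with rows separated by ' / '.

104 64 174 134 119 / 74 159 144 129 89 / 169 154 114 99 59 / 139 124 84 69 179 / 109 94 79 164 149

Row 2 needs 595; the known cells sum to 521, so (2,1) = 74.
Column 2 must total 595; the given cells sum to 441, so (3,2) = 154.
Using column 4: 129 + 99 + 69 + 164 + ? → (1,4) = 595 − 461 = 134.
From row 1, 595 − (104 + 64 + 174 + 134) gives (1,5) = 119.
Column 5: 119 + 89 + 59 + 179 + ? = 595, so (5,5) = 149.
Main diagonal needs 595; the known cells sum to 481, so (3,3) = 114.
Anti-diagonal needs 595; the known cells sum to 486, so (5,1) = 109.
Using row 3: 154 + 114 + 99 + 59 + ? → (3,1) = 595 − 426 = 169.
From row 5, 595 − (109 + 94 + 164 + 149) gives (5,3) = 79.
Using column 1: 104 + 74 + 169 + 109 + ? → (4,1) = 595 − 456 = 139.
Column 3 must total 595; the given cells sum to 511, so (4,3) = 84.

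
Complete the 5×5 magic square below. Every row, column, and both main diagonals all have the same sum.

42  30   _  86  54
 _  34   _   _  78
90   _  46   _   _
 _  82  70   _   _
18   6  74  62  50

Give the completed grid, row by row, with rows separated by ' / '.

42 30 -2 86 54 / 66 34 22 10 78 / 90 58 46 14 2 / -6 82 70 38 26 / 18 6 74 62 50

Row 5 is already complete: 18 + 6 + 74 + 62 + 50 = 210, so that is the magic constant.
Using row 1: 42 + 30 + 86 + 54 + ? → (1,3) = 210 − 212 = -2.
Column 2 must total 210; the given cells sum to 152, so (3,2) = 58.
The remaining cell in column 3 is (2,3) = 210 − 188 = 22.
Using main diagonal: 42 + 34 + 46 + 50 + ? → (4,4) = 210 − 172 = 38.
Anti-diagonal must total 210; the given cells sum to 200, so (2,4) = 10.
Row 2: 34 + 22 + 10 + 78 + ? = 210, so (2,1) = 66.
The remaining cell in column 1 is (4,1) = 210 − 216 = -6.
The remaining cell in column 4 is (3,4) = 210 − 196 = 14.
Using row 3: 90 + 58 + 46 + 14 + ? → (3,5) = 210 − 208 = 2.
From row 4, 210 − (-6 + 82 + 70 + 38) gives (4,5) = 26.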